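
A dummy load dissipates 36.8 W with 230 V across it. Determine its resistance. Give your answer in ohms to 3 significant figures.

1440 Ω

The two known quantities fix the third via R = V² / P.
R = (230)² / 36.8 = 1438 Ω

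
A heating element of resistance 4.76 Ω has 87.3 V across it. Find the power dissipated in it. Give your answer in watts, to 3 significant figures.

1600 W

We know the drop across the element and its resistance — P = V²/R, one step.
P = (87.3 V)² / 4.76 Ω = 1601 W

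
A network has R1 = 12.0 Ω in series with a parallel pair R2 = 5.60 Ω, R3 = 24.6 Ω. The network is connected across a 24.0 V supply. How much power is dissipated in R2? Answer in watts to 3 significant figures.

7.80 W

Collapse R2‖R3 to a single equivalent, reducing the network to two series elements.
R_p = (5.60×24.6)/(5.60+24.6) = 4.562 Ω
R_total = 12.0 + 4.562 = 16.56 Ω
I = V / R_total = 24.0 / 16.56 = 1.449 A
Voltage across the parallel pair: V_p = I × R_p = 1.449 × 4.562 = 6.610 V
R2 is across V_p, so use P = V²/R for that branch.
P_R2 = (6.610)² / 5.60 = 7.803 W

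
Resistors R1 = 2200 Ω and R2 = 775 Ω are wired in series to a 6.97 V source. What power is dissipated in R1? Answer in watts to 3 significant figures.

Since the resistors are in series they all carry the loop current I = V/R_total; the power in any one is I²R.
R_total = 2200 + 775 = 2975 Ω
I = V / R_total = 6.97 / 2975 = 0.002343 A
P_R1 = I² × R1 = (0.002343)² × 2200 = 0.01208 W

0.0121 W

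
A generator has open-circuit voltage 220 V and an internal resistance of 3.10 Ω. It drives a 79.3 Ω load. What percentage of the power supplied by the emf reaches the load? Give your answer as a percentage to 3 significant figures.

96.2 %

Efficiency is P_load / P_total. With a series r and R sharing the same I, P = I²R for each, so η = R/(R+r).
η = R / (R + r) = 79.3 / (79.3 + 3.10) = 0.9624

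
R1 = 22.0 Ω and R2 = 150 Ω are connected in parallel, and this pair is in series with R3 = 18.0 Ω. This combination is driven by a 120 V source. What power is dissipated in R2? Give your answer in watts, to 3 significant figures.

25.6 W

First find R_p for the parallel pair, then treat R_p + R3 as a series loop.
R_p = (22.0×150)/(22.0+150) = 19.19 Ω
R_total = R_p + 18.0 = 19.19 + 18.0 = 37.19 Ω
I = V / R_total = 120 / 37.19 = 3.227 A
Voltage across the parallel pair: V_p = I × R_p = 3.227 × 19.19 = 61.91 V
R2 sits across V_p; its power is V_p²/R.
P_R2 = (61.91)² / 150 = 25.56 W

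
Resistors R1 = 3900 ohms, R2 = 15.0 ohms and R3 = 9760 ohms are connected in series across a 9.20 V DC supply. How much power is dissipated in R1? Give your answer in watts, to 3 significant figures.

0.00177 W

The current is common to all series resistors; compute it, then apply P = I²R for the target.
R_total = 3900 + 15.0 + 9760 = 13680 Ω
I = V / R_total = 9.20 / 13680 = 0.0006728 A
P_R1 = I² × R1 = (0.0006728)² × 3900 = 0.001765 W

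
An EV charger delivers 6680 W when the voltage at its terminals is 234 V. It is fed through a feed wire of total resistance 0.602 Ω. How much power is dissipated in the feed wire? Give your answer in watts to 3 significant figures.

Line loss is just I²R for the cable — we know both I and R_line directly.
I = P / V = 6680 / 234 = 28.55 A through the feed wire.
P_line = I² R_line = (28.55)² × 0.602 = 490.6 W

491 W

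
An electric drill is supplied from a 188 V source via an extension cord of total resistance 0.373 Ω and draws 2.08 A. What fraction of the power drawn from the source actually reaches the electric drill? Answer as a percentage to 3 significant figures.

The extension cord carries the full 2.08 A.
P_line = I² R_line = (2.080)² × 0.373 = 1.614 W
P_source = V I = 188 × 2.080 = 391.0 W; P_load = 389.4 W
η = P_load / P_source = 389.4 / 391.0 = 0.9959

99.6 %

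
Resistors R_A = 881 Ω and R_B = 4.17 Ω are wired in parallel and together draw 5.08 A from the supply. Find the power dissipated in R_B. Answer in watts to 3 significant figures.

The branches share the same voltage, but only the total current is given — find V from the equivalent resistance first.
1/R_eq = 1/881 + 1/4.17 ⇒ R_eq = 4.150 Ω
V = I_total × R_eq = 5.080 × 4.150 = 21.08 V
P_R_B = V² / R_B = (21.08)² / 4.17 = 106.6 W

107 W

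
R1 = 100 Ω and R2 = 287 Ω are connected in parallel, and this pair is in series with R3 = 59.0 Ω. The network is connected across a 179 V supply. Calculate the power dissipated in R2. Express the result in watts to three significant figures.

First find R_p for the parallel pair, then treat R_p + R3 as a series loop.
R_p = (100×287)/(100+287) = 74.16 Ω
R_total = R_p + 59.0 = 74.16 + 59.0 = 133.2 Ω
I = V / R_total = 179 / 133.2 = 1.344 A
Voltage across the parallel pair: V_p = I × R_p = 1.344 × 74.16 = 99.69 V
Use P = V²/R for R2 with V = V_p.
P_R2 = (99.69)² / 287 = 34.63 W

34.6 W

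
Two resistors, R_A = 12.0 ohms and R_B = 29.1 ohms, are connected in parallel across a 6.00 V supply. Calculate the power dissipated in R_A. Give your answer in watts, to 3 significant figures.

3.00 W

The supply voltage appears across each parallel branch — just use P = V²/R_A.
P_R_A = V² / R_A = (6.00)² / 12.0 Ω = 3.000 W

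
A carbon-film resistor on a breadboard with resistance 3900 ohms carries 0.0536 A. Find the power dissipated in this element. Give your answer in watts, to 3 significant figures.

11.2 W

Current and resistance are given, so P = I²R is the direct form.
P = (0.05360 A)² × 3900 Ω = 11.20 W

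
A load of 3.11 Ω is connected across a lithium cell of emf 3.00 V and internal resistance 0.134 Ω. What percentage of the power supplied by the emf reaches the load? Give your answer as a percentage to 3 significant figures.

95.9 %

η = P_load/(P_load+P_int) = I²R/(I²R+I²r) = R/(R+r) — the I² cancels for series elements.
η = R / (R + r) = 3.11 / (3.11 + 0.134) = 0.9587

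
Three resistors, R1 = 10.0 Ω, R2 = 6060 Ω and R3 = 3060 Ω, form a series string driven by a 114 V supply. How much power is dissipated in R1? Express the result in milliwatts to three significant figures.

1.56 mW

Since the resistors are in series they all carry the loop current I = V/R_total; the power in any one is I²R.
R_total = 10.0 + 6060 + 3060 = 9130 Ω
I = V / R_total = 114 / 9130 = 0.01249 A
P_R1 = I² × R1 = (0.01249)² × 10.0 = 0.001559 W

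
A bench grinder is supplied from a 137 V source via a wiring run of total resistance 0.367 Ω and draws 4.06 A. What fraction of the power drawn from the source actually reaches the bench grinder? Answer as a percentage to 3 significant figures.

98.9 %

The wiring run carries the full 4.06 A.
P_line = I² R_line = (4.060)² × 0.367 = 6.049 W
P_source = V I = 137 × 4.060 = 556.2 W; P_load = 550.2 W
η = P_load / P_source = 550.2 / 556.2 = 0.9891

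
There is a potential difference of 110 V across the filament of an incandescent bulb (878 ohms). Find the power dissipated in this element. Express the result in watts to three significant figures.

13.8 W

With V across and R both known, P = V²/R gives the dissipation directly.
P = (110 V)² / 878 Ω = 13.78 W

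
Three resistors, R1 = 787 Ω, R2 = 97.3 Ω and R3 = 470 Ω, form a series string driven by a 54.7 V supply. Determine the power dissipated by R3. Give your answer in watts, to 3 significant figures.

Series elements share the same current, so find I first, then use P = I²R.
R_total = 787 + 97.3 + 470 = 1354 Ω
I = V / R_total = 54.7 / 1354 = 0.04039 A
P_R3 = I² × R3 = (0.04039)² × 470 = 0.7667 W

0.767 W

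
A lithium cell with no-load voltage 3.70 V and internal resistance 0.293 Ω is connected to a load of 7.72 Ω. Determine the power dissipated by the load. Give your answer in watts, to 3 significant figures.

1.65 W

Load and internal resistance form a series loop — compute the loop current, then the load power via I²R.
I = ε / (r + R) = 3.70 / (0.293 + 7.72) = 0.4617 A
P_load = I² R = (0.4617)² × 7.72 = 1.646 W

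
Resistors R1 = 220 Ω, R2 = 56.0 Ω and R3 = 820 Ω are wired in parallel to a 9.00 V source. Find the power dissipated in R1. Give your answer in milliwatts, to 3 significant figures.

368 mW

Every branch has 9.00 V across it, so for R1 the power is simply V²/R.
P_R1 = V² / R1 = (9.00)² / 220 Ω = 0.3682 W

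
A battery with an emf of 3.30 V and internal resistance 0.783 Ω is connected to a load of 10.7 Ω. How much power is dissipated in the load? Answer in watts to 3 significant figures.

0.884 W

Load and internal resistance form a series loop — compute the loop current, then the load power via I²R.
I = ε / (r + R) = 3.30 / (0.783 + 10.7) = 0.2874 A
P_load = I² R = (0.2874)² × 10.7 = 0.8837 W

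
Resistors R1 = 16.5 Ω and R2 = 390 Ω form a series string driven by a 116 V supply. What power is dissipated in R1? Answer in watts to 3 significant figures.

1.34 W

Series elements share the same current, so find I first, then use P = I²R.
R_total = 16.5 + 390 = 406.5 Ω
I = V / R_total = 116 / 406.5 = 0.2854 A
P_R1 = I² × R1 = (0.2854)² × 16.5 = 1.344 W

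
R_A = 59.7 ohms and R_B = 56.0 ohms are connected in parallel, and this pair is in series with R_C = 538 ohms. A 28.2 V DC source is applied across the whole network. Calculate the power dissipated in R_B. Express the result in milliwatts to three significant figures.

Collapse the R_A‖R_B pair into one equivalent R_p; then R_p and R_C form a series string.
R_p = (59.7×56.0)/(59.7+56.0) = 28.90 Ω
R_total = R_p + 538 = 28.90 + 538 = 566.9 Ω
I = V / R_total = 28.2 / 566.9 = 0.04974 A
Voltage across the parallel pair: V_p = I × R_p = 0.04974 × 28.90 = 1.437 V
R_B has V_p across it, so P = V_p²/R_B.
P_R_B = (1.437)² / 56.0 = 0.03689 W

36.9 mW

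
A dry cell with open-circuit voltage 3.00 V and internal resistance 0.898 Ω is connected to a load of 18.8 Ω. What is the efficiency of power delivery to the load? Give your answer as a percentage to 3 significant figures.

The source delivers εI, of which I²R reaches the load and I²r is lost; since I is common, η = R/(R+r).
η = R / (R + r) = 18.8 / (18.8 + 0.898) = 0.9544

95.4 %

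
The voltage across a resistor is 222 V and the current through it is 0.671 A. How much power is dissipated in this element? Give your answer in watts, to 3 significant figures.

149 W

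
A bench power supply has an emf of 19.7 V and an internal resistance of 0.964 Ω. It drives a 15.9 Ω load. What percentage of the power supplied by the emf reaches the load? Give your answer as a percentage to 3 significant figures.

94.3 %

η = P_load/(P_load+P_int) = I²R/(I²R+I²r) = R/(R+r) — the I² cancels for series elements.
η = R / (R + r) = 15.9 / (15.9 + 0.964) = 0.9428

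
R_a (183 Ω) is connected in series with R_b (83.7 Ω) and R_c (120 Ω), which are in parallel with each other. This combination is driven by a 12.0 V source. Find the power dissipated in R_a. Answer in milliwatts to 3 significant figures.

488 mW

Reduce the parallel pair to R_p first; the network is then a simple series string.
R_p = (83.7×120)/(83.7+120) = 49.31 Ω
R_total = 183 + 49.31 = 232.3 Ω
I = V / R_total = 12.0 / 232.3 = 0.05166 A
R_a carries the full series current, so P = I²R.
P_R_a = (0.05166)² × 183 = 0.4883 W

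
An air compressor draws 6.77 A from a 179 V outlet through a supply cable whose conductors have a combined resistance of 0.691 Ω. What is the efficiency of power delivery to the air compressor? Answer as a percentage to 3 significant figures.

97.4 %

The supply cable carries the full 6.77 A.
P_line = I² R_line = (6.770)² × 0.691 = 31.67 W
P_source = V I = 179 × 6.770 = 1212 W; P_load = 1180 W
η = P_load / P_source = 1180 / 1212 = 0.9739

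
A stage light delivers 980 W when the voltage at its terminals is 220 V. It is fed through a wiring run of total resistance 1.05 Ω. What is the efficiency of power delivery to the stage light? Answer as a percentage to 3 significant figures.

I = P / V = 980 / 220 = 4.455 A through the wiring run.
P_line = I² R_line = (4.455)² × 1.05 = 20.84 W
P_source = P_load + P_line = 980.0 + 20.84 = 1001 W
η = P_load / P_source = 980.0 / 1001 = 0.9792

97.9 %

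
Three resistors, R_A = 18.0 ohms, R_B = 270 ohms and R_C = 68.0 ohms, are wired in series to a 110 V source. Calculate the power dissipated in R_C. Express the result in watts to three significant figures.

6.49 W

Since the resistors are in series they all carry the loop current I = V/R_total; the power in any one is I²R.
R_total = 18.0 + 270 + 68.0 = 356.0 Ω
I = V / R_total = 110 / 356.0 = 0.3090 A
P_R_C = I² × R_C = (0.3090)² × 68.0 = 6.492 W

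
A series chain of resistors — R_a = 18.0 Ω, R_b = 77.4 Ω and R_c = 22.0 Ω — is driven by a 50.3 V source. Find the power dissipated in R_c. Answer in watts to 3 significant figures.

4.04 W

Series elements share the same current, so find I first, then use P = I²R.
R_total = 18.0 + 77.4 + 22.0 = 117.4 Ω
I = V / R_total = 50.3 / 117.4 = 0.4284 A
P_R_c = I² × R_c = (0.4284)² × 22.0 = 4.039 W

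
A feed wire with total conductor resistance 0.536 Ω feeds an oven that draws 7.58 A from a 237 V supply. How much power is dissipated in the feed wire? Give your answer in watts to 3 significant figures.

The feed wire and load are in series, so the same current flows in both; the loss is I²R_line.
The feed wire carries the full 7.58 A.
P_line = I² R_line = (7.580)² × 0.536 = 30.80 W

30.8 W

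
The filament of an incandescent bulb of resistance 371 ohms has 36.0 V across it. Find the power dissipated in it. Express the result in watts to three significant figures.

Voltage and resistance are given, so P = V²/R is the one-step route.
P = (36.0 V)² / 371 Ω = 3.493 W

3.49 W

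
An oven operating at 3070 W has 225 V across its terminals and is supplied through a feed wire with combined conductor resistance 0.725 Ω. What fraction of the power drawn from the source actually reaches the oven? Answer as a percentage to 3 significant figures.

I = P / V = 3070 / 225 = 13.64 A through the feed wire.
P_line = I² R_line = (13.64)² × 0.725 = 135.0 W
P_source = P_load + P_line = 3070 + 135.0 = 3205 W
η = P_load / P_source = 3070 / 3205 = 0.9579

95.8 %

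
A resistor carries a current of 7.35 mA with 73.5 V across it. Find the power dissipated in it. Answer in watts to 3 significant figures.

0.540 W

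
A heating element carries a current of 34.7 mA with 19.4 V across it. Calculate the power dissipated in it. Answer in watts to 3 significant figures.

0.673 W

V and I are known directly — P = V I, no intermediate step needed.
P = 19.4 V × 0.03470 A = 0.6732 W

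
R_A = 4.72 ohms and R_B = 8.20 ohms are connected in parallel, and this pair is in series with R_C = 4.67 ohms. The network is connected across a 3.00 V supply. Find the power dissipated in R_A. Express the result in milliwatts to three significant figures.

291 mW

Combine R_A and R_B into their parallel equivalent first, reducing the network to two series resistors.
R_p = (4.72×8.20)/(4.72+8.20) = 2.996 Ω
R_total = R_p + 4.67 = 2.996 + 4.67 = 7.666 Ω
I = V / R_total = 3.00 / 7.666 = 0.3914 A
Voltage across the parallel pair: V_p = I × R_p = 0.3914 × 2.996 = 1.172 V
Use P = V²/R for R_A with V = V_p.
P_R_A = (1.172)² / 4.72 = 0.2912 W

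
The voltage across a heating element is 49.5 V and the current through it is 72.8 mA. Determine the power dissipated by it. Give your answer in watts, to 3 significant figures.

3.60 W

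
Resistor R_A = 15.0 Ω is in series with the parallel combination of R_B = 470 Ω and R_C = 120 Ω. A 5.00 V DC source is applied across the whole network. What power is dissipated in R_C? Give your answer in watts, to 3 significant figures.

Reduce the parallel pair to R_p first; the network is then a simple series string.
R_p = (470×120)/(470+120) = 95.59 Ω
R_total = 15.0 + 95.59 = 110.6 Ω
I = V / R_total = 5.00 / 110.6 = 0.04521 A
Voltage across the parallel pair: V_p = I × R_p = 0.04521 × 95.59 = 4.322 V
R_C sees V_p directly, so P = V_p² / R_C.
P_R_C = (4.322)² / 120 = 0.1557 W

0.156 W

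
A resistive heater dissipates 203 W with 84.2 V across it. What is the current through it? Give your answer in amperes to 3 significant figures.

Inverting the appropriate power form: I = P / V.
I = 203 / 84.2 = 2.411 A

2.41 A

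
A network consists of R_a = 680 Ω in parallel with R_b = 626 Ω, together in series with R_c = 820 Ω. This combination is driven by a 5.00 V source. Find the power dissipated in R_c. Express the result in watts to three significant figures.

0.0156 W

Collapse the R_a‖R_b pair into one equivalent R_p; then R_p and R_c form a series string.
R_p = (680×626)/(680+626) = 325.9 Ω
R_total = R_p + 820 = 325.9 + 820 = 1146 Ω
I = V / R_total = 5.00 / 1146 = 0.004363 A
R_c is the series element, so its power is I²R.
P_R_c = (0.004363)² × 820 = 0.01561 W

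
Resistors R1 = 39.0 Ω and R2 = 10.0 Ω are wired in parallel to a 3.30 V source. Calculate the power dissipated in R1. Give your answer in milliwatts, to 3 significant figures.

Every branch has 3.30 V across it, so for R1 the power is simply V²/R.
P_R1 = V² / R1 = (3.30)² / 39.0 Ω = 0.2792 W

279 mW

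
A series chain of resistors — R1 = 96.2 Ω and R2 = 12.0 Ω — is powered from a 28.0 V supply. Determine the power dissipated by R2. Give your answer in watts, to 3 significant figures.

Every series element carries the same I. Get I from the total resistance, then P = I² × R2.
R_total = 96.2 + 12.0 = 108.2 Ω
I = V / R_total = 28.0 / 108.2 = 0.2588 A
P_R2 = I² × R2 = (0.2588)² × 12.0 = 0.8036 W

0.804 W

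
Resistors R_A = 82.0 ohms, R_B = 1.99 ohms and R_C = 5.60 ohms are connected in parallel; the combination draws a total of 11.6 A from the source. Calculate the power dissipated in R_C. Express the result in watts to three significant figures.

Parallel branches share V, not I — compute V via R_eq, then use V²/R for the target branch.
1/R_eq = 1/82.0 + 1/1.99 + 1/5.60 ⇒ R_eq = 1.442 Ω
V = I_total × R_eq = 11.60 × 1.442 = 16.73 V
P_R_C = V² / R_C = (16.73)² / 5.60 = 49.99 W

50.0 W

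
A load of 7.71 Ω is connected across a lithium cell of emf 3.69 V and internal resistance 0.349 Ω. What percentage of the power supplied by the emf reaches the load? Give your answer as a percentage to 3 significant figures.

95.7 %

η = P_load/(P_load+P_int) = I²R/(I²R+I²r) = R/(R+r) — the I² cancels for series elements.
η = R / (R + r) = 7.71 / (7.71 + 0.349) = 0.9567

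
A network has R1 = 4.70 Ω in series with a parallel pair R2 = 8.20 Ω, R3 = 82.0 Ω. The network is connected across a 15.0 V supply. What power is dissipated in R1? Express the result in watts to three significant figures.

7.16 W

Replace R2 and R3 with their parallel equivalent so the circuit becomes R1 in series with R_p.
R_p = (8.20×82.0)/(8.20+82.0) = 7.455 Ω
R_total = 4.70 + 7.455 = 12.15 Ω
I = V / R_total = 15.0 / 12.15 = 1.234 A
R1 carries the full series current, so P = I²R.
P_R1 = (1.234)² × 4.70 = 7.158 W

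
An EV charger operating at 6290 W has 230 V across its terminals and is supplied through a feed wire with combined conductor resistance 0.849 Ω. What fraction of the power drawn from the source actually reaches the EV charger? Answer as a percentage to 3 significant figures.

90.8 %

I = P / V = 6290 / 230 = 27.35 A through the feed wire.
P_line = I² R_line = (27.35)² × 0.849 = 635.0 W
P_source = P_load + P_line = 6290 + 635.0 = 6925 W
η = P_load / P_source = 6290 / 6925 = 0.9083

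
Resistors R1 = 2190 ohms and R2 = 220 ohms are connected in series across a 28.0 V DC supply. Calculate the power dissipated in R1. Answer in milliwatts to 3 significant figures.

296 mW

Series elements share the same current, so find I first, then use P = I²R.
R_total = 2190 + 220 = 2410 Ω
I = V / R_total = 28.0 / 2410 = 0.01162 A
P_R1 = I² × R1 = (0.01162)² × 2190 = 0.2956 W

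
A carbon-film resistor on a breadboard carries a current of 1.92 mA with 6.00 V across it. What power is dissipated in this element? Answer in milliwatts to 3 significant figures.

11.5 mW

Both the voltage across and the current through the element are known, so P = V I applies directly.
P = 6.00 V × 0.001920 A = 0.01152 W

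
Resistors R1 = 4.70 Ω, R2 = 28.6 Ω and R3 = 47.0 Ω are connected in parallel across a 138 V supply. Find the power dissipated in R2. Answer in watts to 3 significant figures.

Every branch has 138 V across it, so for R2 the power is simply V²/R.
P_R2 = V² / R2 = (138)² / 28.6 Ω = 665.9 W

666 W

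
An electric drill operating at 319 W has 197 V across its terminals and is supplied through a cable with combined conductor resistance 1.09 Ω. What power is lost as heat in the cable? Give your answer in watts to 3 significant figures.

2.86 W

The cable and load are in series, so the same current flows in both; the loss is I²R_line.
I = P / V = 319 / 197 = 1.619 A through the cable.
P_line = I² R_line = (1.619)² × 1.09 = 2.858 W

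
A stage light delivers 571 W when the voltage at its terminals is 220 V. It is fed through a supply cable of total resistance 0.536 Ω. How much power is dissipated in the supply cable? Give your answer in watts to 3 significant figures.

Only the current and the line resistance are needed for the I²R loss.
I = P / V = 571 / 220 = 2.595 A through the supply cable.
P_line = I² R_line = (2.595)² × 0.536 = 3.611 W

3.61 W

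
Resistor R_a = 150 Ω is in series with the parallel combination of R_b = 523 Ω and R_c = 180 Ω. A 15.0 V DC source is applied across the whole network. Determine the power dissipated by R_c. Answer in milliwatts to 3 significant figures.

First combine the parallel branches into one equivalent R_p, then R_a + R_p is a series pair.
R_p = (523×180)/(523+180) = 133.9 Ω
R_total = 150 + 133.9 = 283.9 Ω
I = V / R_total = 15.0 / 283.9 = 0.05283 A
Voltage across the parallel pair: V_p = I × R_p = 0.05283 × 133.9 = 7.075 V
R_c sees V_p directly, so P = V_p² / R_c.
P_R_c = (7.075)² / 180 = 0.2781 W

278 mW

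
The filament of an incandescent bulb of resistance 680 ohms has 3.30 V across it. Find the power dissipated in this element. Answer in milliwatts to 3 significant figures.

With V across and R both known, P = V²/R gives the dissipation directly.
P = (3.30 V)² / 680 Ω = 0.01601 W

16.0 mW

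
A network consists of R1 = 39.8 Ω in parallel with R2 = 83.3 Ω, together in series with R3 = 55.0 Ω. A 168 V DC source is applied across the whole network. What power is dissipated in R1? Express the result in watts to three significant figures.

76.6 W

Collapse the R1‖R2 pair into one equivalent R_p; then R_p and R3 form a series string.
R_p = (39.8×83.3)/(39.8+83.3) = 26.93 Ω
R_total = R_p + 55.0 = 26.93 + 55.0 = 81.93 Ω
I = V / R_total = 168 / 81.93 = 2.050 A
Voltage across the parallel pair: V_p = I × R_p = 2.050 × 26.93 = 55.22 V
R1 sits across V_p; its power is V_p²/R.
P_R1 = (55.22)² / 39.8 = 76.62 W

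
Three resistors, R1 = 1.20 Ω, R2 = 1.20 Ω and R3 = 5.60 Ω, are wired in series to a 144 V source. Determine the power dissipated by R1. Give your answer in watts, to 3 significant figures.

Every series element carries the same I. Get I from the total resistance, then P = I² × R1.
R_total = 1.20 + 1.20 + 5.60 = 8.000 Ω
I = V / R_total = 144 / 8.000 = 18.00 A
P_R1 = I² × R1 = (18.00)² × 1.20 = 388.8 W

389 W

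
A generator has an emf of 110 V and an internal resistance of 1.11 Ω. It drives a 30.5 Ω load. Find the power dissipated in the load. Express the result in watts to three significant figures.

369 W

With r and R in series, I = ε/(r+R); the load dissipates I²R.
I = ε / (r + R) = 110 / (1.11 + 30.5) = 3.480 A
P_load = I² R = (3.480)² × 30.5 = 369.3 W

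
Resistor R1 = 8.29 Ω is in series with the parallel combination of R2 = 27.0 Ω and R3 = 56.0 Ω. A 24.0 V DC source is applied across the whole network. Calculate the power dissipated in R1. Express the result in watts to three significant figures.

Replace R2 and R3 with their parallel equivalent so the circuit becomes R1 in series with R_p.
R_p = (27.0×56.0)/(27.0+56.0) = 18.22 Ω
R_total = 8.29 + 18.22 = 26.51 Ω
I = V / R_total = 24.0 / 26.51 = 0.9054 A
All the current flows through R1; use P = I²R.
P_R1 = (0.9054)² × 8.29 = 6.796 W

6.80 W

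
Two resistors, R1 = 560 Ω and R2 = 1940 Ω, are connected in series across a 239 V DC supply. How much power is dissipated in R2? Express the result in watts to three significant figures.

17.7 W

Since the resistors are in series they all carry the loop current I = V/R_total; the power in any one is I²R.
R_total = 560 + 1940 = 2500 Ω
I = V / R_total = 239 / 2500 = 0.09560 A
P_R2 = I² × R2 = (0.09560)² × 1940 = 17.73 W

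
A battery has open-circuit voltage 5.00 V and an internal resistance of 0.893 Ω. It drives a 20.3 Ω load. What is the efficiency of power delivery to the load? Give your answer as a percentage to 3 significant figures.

η = P_load/(P_load+P_int) = I²R/(I²R+I²r) = R/(R+r) — the I² cancels for series elements.
η = R / (R + r) = 20.3 / (20.3 + 0.893) = 0.9579

95.8 %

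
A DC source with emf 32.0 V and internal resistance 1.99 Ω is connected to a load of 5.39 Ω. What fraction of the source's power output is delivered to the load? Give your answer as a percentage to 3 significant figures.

The source delivers εI, of which I²R reaches the load and I²r is lost; since I is common, η = R/(R+r).
η = R / (R + r) = 5.39 / (5.39 + 1.99) = 0.7304

73.0 %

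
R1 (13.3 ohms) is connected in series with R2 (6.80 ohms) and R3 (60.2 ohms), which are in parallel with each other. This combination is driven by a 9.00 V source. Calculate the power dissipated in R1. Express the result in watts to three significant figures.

First combine the parallel branches into one equivalent R_p, then R1 + R_p is a series pair.
R_p = (6.80×60.2)/(6.80+60.2) = 6.110 Ω
R_total = 13.3 + 6.110 = 19.41 Ω
I = V / R_total = 9.00 / 19.41 = 0.4637 A
R1 carries the full series current, so P = I²R.
P_R1 = (0.4637)² × 13.3 = 2.860 W

2.86 W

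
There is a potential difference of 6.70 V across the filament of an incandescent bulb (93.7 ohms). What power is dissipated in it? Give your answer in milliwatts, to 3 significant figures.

479 mW

With V across and R both known, P = V²/R gives the dissipation directly.
P = (6.70 V)² / 93.7 Ω = 0.4791 W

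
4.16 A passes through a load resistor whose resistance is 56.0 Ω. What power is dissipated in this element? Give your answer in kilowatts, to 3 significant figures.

0.969 kW

The current through and the resistance of the element are both given; use P = I²R.
P = (4.160 A)² × 56.0 Ω = 969.1 W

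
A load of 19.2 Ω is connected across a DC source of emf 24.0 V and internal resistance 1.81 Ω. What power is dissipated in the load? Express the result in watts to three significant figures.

25.1 W

Find the circuit current first, then P = I²R for the load (series elements share I).
I = ε / (r + R) = 24.0 / (1.81 + 19.2) = 1.142 A
P_load = I² R = (1.142)² × 19.2 = 25.05 W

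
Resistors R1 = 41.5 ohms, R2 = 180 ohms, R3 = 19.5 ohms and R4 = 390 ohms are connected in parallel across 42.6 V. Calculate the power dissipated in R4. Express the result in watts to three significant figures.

4.65 W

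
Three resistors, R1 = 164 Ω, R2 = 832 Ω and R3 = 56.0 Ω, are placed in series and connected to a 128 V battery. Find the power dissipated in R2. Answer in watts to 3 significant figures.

12.3 W

Every series element carries the same I. Get I from the total resistance, then P = I² × R2.
R_total = 164 + 832 + 56.0 = 1052 Ω
I = V / R_total = 128 / 1052 = 0.1217 A
P_R2 = I² × R2 = (0.1217)² × 832 = 12.32 W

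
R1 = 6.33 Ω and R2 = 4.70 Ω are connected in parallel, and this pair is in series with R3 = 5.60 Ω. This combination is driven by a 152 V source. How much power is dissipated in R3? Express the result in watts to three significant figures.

Combine R1 and R2 into their parallel equivalent first, reducing the network to two series resistors.
R_p = (6.33×4.70)/(6.33+4.70) = 2.697 Ω
R_total = R_p + 5.60 = 2.697 + 5.60 = 8.297 Ω
I = V / R_total = 152 / 8.297 = 18.32 A
R3 is the series element, so its power is I²R.
P_R3 = (18.32)² × 5.60 = 1879 W

1880 W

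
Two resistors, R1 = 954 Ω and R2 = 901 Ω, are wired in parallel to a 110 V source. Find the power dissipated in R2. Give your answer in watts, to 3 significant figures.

Every branch has 110 V across it, so for R2 the power is simply V²/R.
P_R2 = V² / R2 = (110)² / 901 Ω = 13.43 W

13.4 W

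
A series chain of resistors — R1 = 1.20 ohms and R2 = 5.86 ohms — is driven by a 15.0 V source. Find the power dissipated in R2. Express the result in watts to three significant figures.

26.5 W

Since the resistors are in series they all carry the loop current I = V/R_total; the power in any one is I²R.
R_total = 1.20 + 5.86 = 7.060 Ω
I = V / R_total = 15.0 / 7.060 = 2.125 A
P_R2 = I² × R2 = (2.125)² × 5.86 = 26.45 W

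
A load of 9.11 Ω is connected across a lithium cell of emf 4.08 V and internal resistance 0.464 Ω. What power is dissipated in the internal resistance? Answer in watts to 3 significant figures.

0.0843 W

Internal loss is I²r, with I set by the total series resistance r+R.
I = ε / (r + R) = 4.08 / (0.464 + 9.11) = 0.4262 A
P_int = I² r = (0.4262)² × 0.464 = 0.08427 W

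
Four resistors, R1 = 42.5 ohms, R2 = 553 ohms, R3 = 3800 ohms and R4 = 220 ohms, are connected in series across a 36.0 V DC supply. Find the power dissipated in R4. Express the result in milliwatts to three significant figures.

13.4 mW

In a series string the same current flows through every resistor — find that current, then P = I²R for the one we want.
R_total = 42.5 + 553 + 3800 + 220 = 4616 Ω
I = V / R_total = 36.0 / 4616 = 0.007800 A
P_R4 = I² × R4 = (0.007800)² × 220 = 0.01338 W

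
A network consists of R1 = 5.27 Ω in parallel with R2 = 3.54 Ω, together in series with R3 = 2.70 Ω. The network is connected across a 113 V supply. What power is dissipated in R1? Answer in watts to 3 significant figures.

468 W

Collapse the R1‖R2 pair into one equivalent R_p; then R_p and R3 form a series string.
R_p = (5.27×3.54)/(5.27+3.54) = 2.118 Ω
R_total = R_p + 2.70 = 2.118 + 2.70 = 4.818 Ω
I = V / R_total = 113 / 4.818 = 23.46 A
Voltage across the parallel pair: V_p = I × R_p = 23.46 × 2.118 = 49.67 V
R1 sits across V_p; its power is V_p²/R.
P_R1 = (49.67)² / 5.27 = 468.1 W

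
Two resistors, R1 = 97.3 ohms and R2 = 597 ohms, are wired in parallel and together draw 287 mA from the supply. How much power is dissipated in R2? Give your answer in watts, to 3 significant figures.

0.966 W

Parallel branches share V, not I — compute V via R_eq, then use V²/R for the target branch.
1/R_eq = 1/97.3 + 1/597 ⇒ R_eq = 83.66 Ω
V = I_total × R_eq = 0.2870 × 83.66 = 24.01 V
P_R2 = V² / R2 = (24.01)² / 597 = 0.9658 W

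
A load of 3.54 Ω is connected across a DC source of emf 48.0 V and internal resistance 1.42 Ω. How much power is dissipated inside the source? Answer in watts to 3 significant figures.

The source's internal resistance is just another series element carrying I; its dissipation is I²r.
I = ε / (r + R) = 48.0 / (1.42 + 3.54) = 9.677 A
P_int = I² r = (9.677)² × 1.42 = 133.0 W

133 W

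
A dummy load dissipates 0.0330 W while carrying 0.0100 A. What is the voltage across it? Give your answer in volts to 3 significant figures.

The two known quantities fix the third via V = P / I.
V = 0.0330 / 0.01000 = 3.300 V

3.30 V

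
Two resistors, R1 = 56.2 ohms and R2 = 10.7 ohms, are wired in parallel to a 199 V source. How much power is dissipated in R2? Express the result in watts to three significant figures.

3700 W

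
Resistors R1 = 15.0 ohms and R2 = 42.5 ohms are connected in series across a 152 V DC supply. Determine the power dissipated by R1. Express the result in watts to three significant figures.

105 W

Every series element carries the same I. Get I from the total resistance, then P = I² × R1.
R_total = 15.0 + 42.5 = 57.50 Ω
I = V / R_total = 152 / 57.50 = 2.643 A
P_R1 = I² × R1 = (2.643)² × 15.0 = 104.8 W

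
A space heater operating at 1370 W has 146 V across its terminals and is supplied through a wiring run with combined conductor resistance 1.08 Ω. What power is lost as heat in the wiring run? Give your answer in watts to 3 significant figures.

95.1 W

The wiring run is a series resistance carrying the load current; its dissipation is I²R_line.
I = P / V = 1370 / 146 = 9.384 A through the wiring run.
P_line = I² R_line = (9.384)² × 1.08 = 95.10 W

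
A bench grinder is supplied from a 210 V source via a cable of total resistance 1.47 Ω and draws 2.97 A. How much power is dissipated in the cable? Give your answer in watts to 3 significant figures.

13.0 W

Line loss is just I²R for the cable — we know both I and R_line directly.
The cable carries the full 2.97 A.
P_line = I² R_line = (2.970)² × 1.47 = 12.97 W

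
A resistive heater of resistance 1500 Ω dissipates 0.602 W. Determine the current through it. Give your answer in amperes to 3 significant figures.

0.0200 A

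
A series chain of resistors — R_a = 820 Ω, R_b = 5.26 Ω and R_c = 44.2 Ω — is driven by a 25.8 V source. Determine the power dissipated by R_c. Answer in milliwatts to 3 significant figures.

In a series string the same current flows through every resistor — find that current, then P = I²R for the one we want.
R_total = 820 + 5.26 + 44.2 = 869.5 Ω
I = V / R_total = 25.8 / 869.5 = 0.02967 A
P_R_c = I² × R_c = (0.02967)² × 44.2 = 0.03892 W

38.9 mW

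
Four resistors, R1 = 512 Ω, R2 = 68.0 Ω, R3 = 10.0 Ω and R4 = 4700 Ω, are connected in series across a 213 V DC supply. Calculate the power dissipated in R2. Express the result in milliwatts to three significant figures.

110 mW

In a series string the same current flows through every resistor — find that current, then P = I²R for the one we want.
R_total = 512 + 68.0 + 10.0 + 4700 = 5290 Ω
I = V / R_total = 213 / 5290 = 0.04026 A
P_R2 = I² × R2 = (0.04026)² × 68.0 = 0.1102 W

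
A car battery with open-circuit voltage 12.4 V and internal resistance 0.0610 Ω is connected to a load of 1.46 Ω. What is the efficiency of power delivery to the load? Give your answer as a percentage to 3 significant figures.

96.0 %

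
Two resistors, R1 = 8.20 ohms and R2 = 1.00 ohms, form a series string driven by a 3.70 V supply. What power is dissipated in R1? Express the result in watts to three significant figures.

Since the resistors are in series they all carry the loop current I = V/R_total; the power in any one is I²R.
R_total = 8.20 + 1.00 = 9.200 Ω
I = V / R_total = 3.70 / 9.200 = 0.4022 A
P_R1 = I² × R1 = (0.4022)² × 8.20 = 1.326 W

1.33 W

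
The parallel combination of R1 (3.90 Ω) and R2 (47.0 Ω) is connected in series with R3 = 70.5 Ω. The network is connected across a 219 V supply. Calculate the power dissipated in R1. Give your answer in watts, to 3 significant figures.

29.0 W

Combine R1 and R2 into their parallel equivalent first, reducing the network to two series resistors.
R_p = (3.90×47.0)/(3.90+47.0) = 3.601 Ω
R_total = R_p + 70.5 = 3.601 + 70.5 = 74.10 Ω
I = V / R_total = 219 / 74.10 = 2.955 A
Voltage across the parallel pair: V_p = I × R_p = 2.955 × 3.601 = 10.64 V
R1 sits across V_p; its power is V_p²/R.
P_R1 = (10.64)² / 3.90 = 29.04 W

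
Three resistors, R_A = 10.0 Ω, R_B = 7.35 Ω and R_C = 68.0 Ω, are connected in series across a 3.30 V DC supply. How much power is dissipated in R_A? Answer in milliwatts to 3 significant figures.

14.9 mW

In a series string the same current flows through every resistor — find that current, then P = I²R for the one we want.
R_total = 10.0 + 7.35 + 68.0 = 85.35 Ω
I = V / R_total = 3.30 / 85.35 = 0.03866 A
P_R_A = I² × R_A = (0.03866)² × 10.0 = 0.01495 W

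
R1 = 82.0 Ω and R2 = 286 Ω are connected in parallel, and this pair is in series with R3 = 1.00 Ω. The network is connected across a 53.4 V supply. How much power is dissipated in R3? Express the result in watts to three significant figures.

0.681 W

Reduce the parallel combination to a single R_p; the circuit then becomes R_p in series with the remaining resistor.
R_p = (82.0×286)/(82.0+286) = 63.73 Ω
R_total = R_p + 1.00 = 63.73 + 1.00 = 64.73 Ω
I = V / R_total = 53.4 / 64.73 = 0.8250 A
R3 carries the full series current, so P = I²R.
P_R3 = (0.8250)² × 1.00 = 0.6806 W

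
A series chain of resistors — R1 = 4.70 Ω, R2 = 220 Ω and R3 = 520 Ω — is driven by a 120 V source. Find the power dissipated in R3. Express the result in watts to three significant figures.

13.5 W

Every series element carries the same I. Get I from the total resistance, then P = I² × R3.
R_total = 4.70 + 220 + 520 = 744.7 Ω
I = V / R_total = 120 / 744.7 = 0.1611 A
P_R3 = I² × R3 = (0.1611)² × 520 = 13.50 W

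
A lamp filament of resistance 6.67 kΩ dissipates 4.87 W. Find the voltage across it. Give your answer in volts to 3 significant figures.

From P = V I = I²R = V²/R, with the two given quantities we get V = √(P R).
V = √(4.87 × 6670) = 180.2 V

180 V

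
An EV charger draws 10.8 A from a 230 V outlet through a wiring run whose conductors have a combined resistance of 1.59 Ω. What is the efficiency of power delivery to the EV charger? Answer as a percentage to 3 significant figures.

The wiring run carries the full 10.8 A.
P_line = I² R_line = (10.80)² × 1.59 = 185.5 W
P_source = V I = 230 × 10.80 = 2484 W; P_load = 2299 W
η = P_load / P_source = 2299 / 2484 = 0.9253

92.5 %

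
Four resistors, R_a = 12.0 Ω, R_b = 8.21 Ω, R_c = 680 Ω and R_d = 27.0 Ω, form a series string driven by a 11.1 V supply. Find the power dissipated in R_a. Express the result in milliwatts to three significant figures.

2.80 mW

The current is common to all series resistors; compute it, then apply P = I²R for the target.
R_total = 12.0 + 8.21 + 680 + 27.0 = 727.2 Ω
I = V / R_total = 11.1 / 727.2 = 0.01526 A
P_R_a = I² × R_a = (0.01526)² × 12.0 = 0.002796 W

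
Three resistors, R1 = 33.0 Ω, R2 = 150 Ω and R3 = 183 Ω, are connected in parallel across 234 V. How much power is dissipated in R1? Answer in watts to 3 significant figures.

1660 W

Every branch has 234 V across it, so for R1 the power is simply V²/R.
P_R1 = V² / R1 = (234)² / 33.0 Ω = 1659 W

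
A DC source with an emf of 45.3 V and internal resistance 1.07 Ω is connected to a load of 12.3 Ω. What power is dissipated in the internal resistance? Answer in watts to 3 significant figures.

12.3 W

The internal resistance carries the same current as the load; P_int = I²r.
I = ε / (r + R) = 45.3 / (1.07 + 12.3) = 3.388 A
P_int = I² r = (3.388)² × 1.07 = 12.28 W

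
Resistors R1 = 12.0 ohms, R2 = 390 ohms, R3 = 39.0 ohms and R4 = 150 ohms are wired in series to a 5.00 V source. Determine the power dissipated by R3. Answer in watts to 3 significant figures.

Every series element carries the same I. Get I from the total resistance, then P = I² × R3.
R_total = 12.0 + 390 + 39.0 + 150 = 591.0 Ω
I = V / R_total = 5.00 / 591.0 = 0.008460 A
P_R3 = I² × R3 = (0.008460)² × 39.0 = 0.002791 W

0.00279 W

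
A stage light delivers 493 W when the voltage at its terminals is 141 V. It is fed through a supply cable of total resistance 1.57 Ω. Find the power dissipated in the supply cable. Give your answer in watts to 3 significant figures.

The supply cable is a series resistance carrying the load current; its dissipation is I²R_line.
I = P / V = 493 / 141 = 3.496 A through the supply cable.
P_line = I² R_line = (3.496)² × 1.57 = 19.19 W

19.2 W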